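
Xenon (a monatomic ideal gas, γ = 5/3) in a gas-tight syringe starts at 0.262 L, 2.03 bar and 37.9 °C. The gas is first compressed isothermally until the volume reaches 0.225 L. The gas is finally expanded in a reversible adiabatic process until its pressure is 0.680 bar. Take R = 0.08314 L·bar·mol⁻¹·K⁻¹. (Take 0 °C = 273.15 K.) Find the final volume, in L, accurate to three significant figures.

Convert: T₁ = 311.0 K.
T constant ⇒ Boyle's law P V = const: T₂ = T₁; P₂ = P₁·(V₁/V₂) = 2.364 bar.
Reversible adiabatic, γ = 5/3: T₃ = T₂·(P₃/P₂)^((γ−1)/γ) = 189.0 K; V₃ = V₂·(P₂/P₃)^(1/γ) = 0.4752 L.

V₃ ≈ 0.475 L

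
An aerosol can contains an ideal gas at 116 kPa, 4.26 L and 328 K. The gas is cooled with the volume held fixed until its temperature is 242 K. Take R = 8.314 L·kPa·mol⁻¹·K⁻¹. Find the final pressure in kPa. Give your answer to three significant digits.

P₂ ≈ 85.6 kPa

Isochoric, so P/T is constant: V₂ = V₁; P₂ = P₁·(T₂/T₁) = 85.59 kPa.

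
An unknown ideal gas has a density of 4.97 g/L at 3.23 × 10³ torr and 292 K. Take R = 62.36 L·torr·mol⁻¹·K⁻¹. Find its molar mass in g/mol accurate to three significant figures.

M ≈ 28.0 g/mol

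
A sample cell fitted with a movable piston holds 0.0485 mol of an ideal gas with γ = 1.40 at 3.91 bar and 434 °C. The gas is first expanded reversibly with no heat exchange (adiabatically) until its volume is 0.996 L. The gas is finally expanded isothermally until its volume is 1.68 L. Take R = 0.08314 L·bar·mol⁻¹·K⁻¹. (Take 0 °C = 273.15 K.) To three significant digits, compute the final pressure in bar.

Convert: T₁ = 707.1 K.
From PV = nRT: V₁ = nRT₁/P₁ = 0.7293 L.
Reversible adiabatic, γ = 1.40: T₂ = T₁·(V₁/V₂)^(γ−1) = 624.3 K; P₂ = P₁·(V₁/V₂)^γ = 2.527 bar.
Isothermal, so P V is constant: T₃ = T₂; P₃ = P₂·(V₂/V₃) = 1.498 bar.

P₃ ≈ 1.50 bar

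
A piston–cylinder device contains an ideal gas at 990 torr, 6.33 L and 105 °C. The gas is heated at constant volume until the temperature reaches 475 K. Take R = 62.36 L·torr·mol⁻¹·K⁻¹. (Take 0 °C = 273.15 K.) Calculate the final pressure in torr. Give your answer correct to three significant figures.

P₂ ≈ 1.24e+03 torr

Convert: T₁ = 378.1 K.
Isochoric, so P/T is constant: V₂ = V₁; P₂ = P₁·(T₂/T₁) = 1244 torr.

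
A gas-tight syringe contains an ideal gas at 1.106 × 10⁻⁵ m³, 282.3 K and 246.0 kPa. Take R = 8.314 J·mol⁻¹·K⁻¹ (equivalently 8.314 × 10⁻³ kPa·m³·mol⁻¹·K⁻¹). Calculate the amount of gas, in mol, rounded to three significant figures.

PV = nRT ⇒ n = PV/(RT) = (246.0 × 1.106e-05) / (8.314 × 10⁻³ × 282.3)

n ≈ 0.00116 mol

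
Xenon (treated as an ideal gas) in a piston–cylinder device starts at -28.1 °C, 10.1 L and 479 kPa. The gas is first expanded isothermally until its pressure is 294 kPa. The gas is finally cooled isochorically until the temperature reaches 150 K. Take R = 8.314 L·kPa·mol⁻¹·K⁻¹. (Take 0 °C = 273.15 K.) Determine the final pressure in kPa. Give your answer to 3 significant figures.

Convert: T₁ = 245.0 K.
T constant ⇒ Boyle's law P V = const: T₂ = T₁; V₂ = V₁·(P₁/P₂) = 16.46 L.
Isochoric, so P/T is constant: V₃ = V₂; P₃ = P₂·(T₃/T₂) = 180.0 kPa.

P₃ ≈ 180 kPa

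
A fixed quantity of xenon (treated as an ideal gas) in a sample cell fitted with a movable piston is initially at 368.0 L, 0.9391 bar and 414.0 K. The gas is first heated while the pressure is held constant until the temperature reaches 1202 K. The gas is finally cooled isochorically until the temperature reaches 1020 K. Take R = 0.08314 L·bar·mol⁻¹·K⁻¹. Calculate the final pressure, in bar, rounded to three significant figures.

P₃ ≈ 0.797 bar

P constant ⇒ V ∝ T: P₂ = P₁; V₂ = V₁·(T₂/T₁) = 1068 L.
V constant ⇒ P ∝ T: V₃ = V₂; P₃ = P₂·(T₃/T₂) = 0.7969 bar.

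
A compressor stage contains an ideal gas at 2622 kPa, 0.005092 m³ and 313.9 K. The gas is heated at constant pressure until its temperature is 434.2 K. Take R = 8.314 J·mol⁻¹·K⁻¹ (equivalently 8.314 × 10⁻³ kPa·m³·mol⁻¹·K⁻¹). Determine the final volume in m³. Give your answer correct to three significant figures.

P constant ⇒ V ∝ T: P₂ = P₁; V₂ = V₁·(T₂/T₁) = 0.007043 m³.

V₂ ≈ 0.00704 m³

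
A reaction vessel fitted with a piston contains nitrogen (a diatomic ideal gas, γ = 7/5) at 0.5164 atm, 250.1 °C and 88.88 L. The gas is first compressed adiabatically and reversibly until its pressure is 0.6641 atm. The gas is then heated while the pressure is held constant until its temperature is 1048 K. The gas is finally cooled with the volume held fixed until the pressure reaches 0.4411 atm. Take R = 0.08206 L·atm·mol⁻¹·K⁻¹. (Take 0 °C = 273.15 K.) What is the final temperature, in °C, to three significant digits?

Convert: T₁ = 523.2 K.
Adiabatic (γ = 7/5), T V^(γ−1) and P V^γ constant: T₂ = T₁·(P₂/P₁)^((γ−1)/γ) = 562.2 K; V₂ = V₁·(P₁/P₂)^(1/γ) = 74.26 L.
Isobaric, so V/T is constant: P₃ = P₂; V₃ = V₂·(T₃/T₂) = 138.4 L.
Isochoric, so P/T is constant: V₄ = V₃; T₄ = T₃·(P₄/P₃) = 696.1 K.

T₄ ≈ 423 °C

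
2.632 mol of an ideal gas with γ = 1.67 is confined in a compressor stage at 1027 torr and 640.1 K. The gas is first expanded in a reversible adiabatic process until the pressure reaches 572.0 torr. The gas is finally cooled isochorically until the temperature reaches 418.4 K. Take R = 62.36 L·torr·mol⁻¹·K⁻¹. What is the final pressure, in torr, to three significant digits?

P₃ ≈ 473 torr

From PV = nRT: V₁ = nRT₁/P₁ = 102.3 L.
Adiabatic (γ = 1.67), T V^(γ−1) and P V^γ constant: T₂ = T₁·(P₂/P₁)^((γ−1)/γ) = 506.1 K; V₂ = V₁·(P₁/P₂)^(1/γ) = 145.2 L.
Isochoric, so P/T is constant: V₃ = V₂; P₃ = P₂·(T₃/T₂) = 472.8 torr.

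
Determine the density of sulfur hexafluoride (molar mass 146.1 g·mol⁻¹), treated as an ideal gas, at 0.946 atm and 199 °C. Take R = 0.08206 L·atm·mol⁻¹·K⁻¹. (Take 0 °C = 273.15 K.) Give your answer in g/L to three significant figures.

ρ ≈ 3.57 g/L

ρ = PM/(RT) = (0.946 × 146.1) / (0.08206 × 472.1)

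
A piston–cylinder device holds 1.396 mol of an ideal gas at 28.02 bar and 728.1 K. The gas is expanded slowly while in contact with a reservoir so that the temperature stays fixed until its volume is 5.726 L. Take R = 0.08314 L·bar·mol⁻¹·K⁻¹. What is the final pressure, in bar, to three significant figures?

P₂ ≈ 14.8 bar

From PV = nRT: V₁ = nRT₁/P₁ = 3.016 L.
T constant ⇒ Boyle's law P V = const: T₂ = T₁; P₂ = P₁·(V₁/V₂) = 14.76 bar.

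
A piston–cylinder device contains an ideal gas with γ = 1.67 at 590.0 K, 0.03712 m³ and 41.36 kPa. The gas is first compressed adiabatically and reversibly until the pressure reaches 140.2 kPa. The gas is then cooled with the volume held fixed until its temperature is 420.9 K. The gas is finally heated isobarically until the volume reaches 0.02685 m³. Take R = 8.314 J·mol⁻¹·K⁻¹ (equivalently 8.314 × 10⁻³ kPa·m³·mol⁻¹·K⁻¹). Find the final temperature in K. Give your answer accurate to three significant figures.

T₄ ≈ 632 K

Adiabatic (γ = 1.67), T V^(γ−1) and P V^γ constant: T₂ = T₁·(P₂/P₁)^((γ−1)/γ) = 962.8 K; V₂ = V₁·(P₁/P₂)^(1/γ) = 0.01787 m³.
Isochoric, so P/T is constant: V₃ = V₂; P₃ = P₂·(T₃/T₂) = 61.29 kPa.
P constant ⇒ V ∝ T: P₄ = P₃; T₄ = T₃·(V₄/V₃) = 632.4 K.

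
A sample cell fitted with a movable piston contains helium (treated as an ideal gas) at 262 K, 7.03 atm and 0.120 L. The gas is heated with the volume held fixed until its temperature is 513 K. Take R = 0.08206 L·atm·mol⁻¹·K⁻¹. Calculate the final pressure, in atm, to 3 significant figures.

P₂ ≈ 13.8 atm

Isochoric, so P/T is constant: V₂ = V₁; P₂ = P₁·(T₂/T₁) = 13.76 atm.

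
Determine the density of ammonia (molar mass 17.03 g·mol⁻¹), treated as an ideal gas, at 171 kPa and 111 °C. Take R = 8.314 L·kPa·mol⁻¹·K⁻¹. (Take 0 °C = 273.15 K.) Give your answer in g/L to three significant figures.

ρ = PM/(RT) = (171 × 17.03) / (8.314 × 384.1)

ρ ≈ 0.912 g/L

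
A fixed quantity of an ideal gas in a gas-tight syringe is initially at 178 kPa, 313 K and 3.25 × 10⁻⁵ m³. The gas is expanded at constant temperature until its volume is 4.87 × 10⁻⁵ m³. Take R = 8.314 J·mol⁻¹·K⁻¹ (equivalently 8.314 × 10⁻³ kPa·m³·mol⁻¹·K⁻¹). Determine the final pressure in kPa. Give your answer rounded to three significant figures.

P₂ ≈ 119 kPa

Isothermal, so P V is constant: T₂ = T₁; P₂ = P₁·(V₁/V₂) = 118.8 kPa.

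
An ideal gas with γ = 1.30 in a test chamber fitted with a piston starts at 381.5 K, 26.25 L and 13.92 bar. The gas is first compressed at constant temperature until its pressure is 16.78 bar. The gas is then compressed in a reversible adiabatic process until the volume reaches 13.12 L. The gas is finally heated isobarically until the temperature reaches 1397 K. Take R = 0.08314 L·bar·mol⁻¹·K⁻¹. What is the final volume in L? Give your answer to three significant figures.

T constant ⇒ Boyle's law P V = const: T₂ = T₁; V₂ = V₁·(P₁/P₂) = 21.78 L.
Adiabatic (γ = 1.30), T V^(γ−1) and P V^γ constant: T₃ = T₂·(V₂/V₃)^(γ−1) = 444.1 K; P₃ = P₂·(V₂/V₃)^γ = 32.42 bar.
Isobaric, so V/T is constant: P₄ = P₃; V₄ = V₃·(T₄/T₃) = 41.27 L.

V₄ ≈ 41.3 L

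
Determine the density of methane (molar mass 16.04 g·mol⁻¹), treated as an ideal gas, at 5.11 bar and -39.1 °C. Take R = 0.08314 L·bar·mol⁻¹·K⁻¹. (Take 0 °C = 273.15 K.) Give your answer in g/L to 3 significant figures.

ρ = PM/(RT) = (5.11 × 16.04) / (0.08314 × 234.0)

ρ ≈ 4.21 g/L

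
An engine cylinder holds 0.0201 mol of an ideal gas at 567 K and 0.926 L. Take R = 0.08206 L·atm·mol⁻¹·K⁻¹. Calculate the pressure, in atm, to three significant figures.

P ≈ 1.01 atm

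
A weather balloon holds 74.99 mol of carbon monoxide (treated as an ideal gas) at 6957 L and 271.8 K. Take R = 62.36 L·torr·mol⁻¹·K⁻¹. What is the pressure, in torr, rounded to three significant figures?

P ≈ 183 torr

PV = nRT ⇒ P = nRT/V = (74.99 × 62.36 × 271.8) / 6957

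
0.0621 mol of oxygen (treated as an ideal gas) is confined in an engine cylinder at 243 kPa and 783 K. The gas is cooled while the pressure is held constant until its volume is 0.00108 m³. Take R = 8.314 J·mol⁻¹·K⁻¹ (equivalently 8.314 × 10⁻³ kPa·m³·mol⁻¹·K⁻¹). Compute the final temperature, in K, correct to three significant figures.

T₂ ≈ 508 K

From PV = nRT: V₁ = nRT₁/P₁ = 0.001664 m³.
Isobaric, so V/T is constant: P₂ = P₁; T₂ = T₁·(V₂/V₁) = 508.3 K.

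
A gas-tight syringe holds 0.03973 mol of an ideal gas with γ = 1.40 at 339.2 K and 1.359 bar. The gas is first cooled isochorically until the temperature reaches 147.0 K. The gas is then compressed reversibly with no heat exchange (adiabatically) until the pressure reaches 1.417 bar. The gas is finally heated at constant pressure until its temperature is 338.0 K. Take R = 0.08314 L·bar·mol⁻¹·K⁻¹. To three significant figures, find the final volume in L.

V₄ ≈ 0.788 L

From PV = nRT: V₁ = nRT₁/P₁ = 0.8245 L.
Isochoric, so P/T is constant: V₂ = V₁; P₂ = P₁·(T₂/T₁) = 0.5890 bar.
Reversible adiabatic, γ = 1.40: T₃ = T₂·(P₃/P₂)^((γ−1)/γ) = 188.9 K; V₃ = V₂·(P₂/P₃)^(1/γ) = 0.4404 L.
Isobaric, so V/T is constant: P₄ = P₃; V₄ = V₃·(T₄/T₃) = 0.7879 L.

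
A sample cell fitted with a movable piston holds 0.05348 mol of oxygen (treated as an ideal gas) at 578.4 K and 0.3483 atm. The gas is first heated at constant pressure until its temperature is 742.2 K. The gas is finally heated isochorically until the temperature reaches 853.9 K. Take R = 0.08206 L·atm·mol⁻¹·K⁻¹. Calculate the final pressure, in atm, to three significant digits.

From PV = nRT: V₁ = nRT₁/P₁ = 7.288 L.
Isobaric, so V/T is constant: P₂ = P₁; V₂ = V₁·(T₂/T₁) = 9.352 L.
Isochoric, so P/T is constant: V₃ = V₂; P₃ = P₂·(T₃/T₂) = 0.4007 atm.

P₃ ≈ 0.401 atm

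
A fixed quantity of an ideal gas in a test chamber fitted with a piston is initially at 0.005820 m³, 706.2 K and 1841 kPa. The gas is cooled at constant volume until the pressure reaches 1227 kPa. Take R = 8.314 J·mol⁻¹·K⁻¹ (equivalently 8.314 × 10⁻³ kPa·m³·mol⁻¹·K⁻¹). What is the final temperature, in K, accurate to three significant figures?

T₂ ≈ 471 K

V constant ⇒ P ∝ T: V₂ = V₁; T₂ = T₁·(P₂/P₁) = 470.7 K.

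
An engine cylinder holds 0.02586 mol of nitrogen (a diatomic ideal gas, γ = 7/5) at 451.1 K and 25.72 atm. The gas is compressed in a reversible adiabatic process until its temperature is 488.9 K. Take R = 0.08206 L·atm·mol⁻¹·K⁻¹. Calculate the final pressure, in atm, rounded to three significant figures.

P₂ ≈ 34.1 atm

From PV = nRT: V₁ = nRT₁/P₁ = 0.03722 L.
Reversible adiabatic, γ = 7/5: P₂ = P₁·(T₂/T₁)^(γ/(γ−1)) = 34.09 atm; V₂ = V₁·(T₁/T₂)^(1/(γ−1)) = 0.03044 L.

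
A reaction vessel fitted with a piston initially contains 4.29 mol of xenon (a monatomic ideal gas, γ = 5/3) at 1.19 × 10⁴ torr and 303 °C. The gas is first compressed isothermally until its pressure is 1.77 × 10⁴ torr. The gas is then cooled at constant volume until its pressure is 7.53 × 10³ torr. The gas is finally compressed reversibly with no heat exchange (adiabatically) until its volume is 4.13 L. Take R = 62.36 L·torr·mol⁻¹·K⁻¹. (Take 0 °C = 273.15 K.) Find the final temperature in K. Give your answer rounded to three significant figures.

T₄ ≈ 403 K

Convert: T₁ = 576.1 K.
From PV = nRT: V₁ = nRT₁/P₁ = 12.95 L.
Isothermal, so P V is constant: T₂ = T₁; V₂ = V₁·(P₁/P₂) = 8.708 L.
Isochoric, so P/T is constant: V₃ = V₂; T₃ = T₂·(P₃/P₂) = 245.1 K.
Reversible adiabatic, γ = 5/3: T₄ = T₃·(V₃/V₄)^(γ−1) = 403.0 K; P₄ = P₃·(V₃/V₄)^γ = 2.611e+04 torr.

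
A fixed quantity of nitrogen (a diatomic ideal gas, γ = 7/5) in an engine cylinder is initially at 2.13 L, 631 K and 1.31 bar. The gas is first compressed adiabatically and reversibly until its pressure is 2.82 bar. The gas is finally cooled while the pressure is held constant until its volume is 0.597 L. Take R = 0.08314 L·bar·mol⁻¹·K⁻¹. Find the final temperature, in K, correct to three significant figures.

T₃ ≈ 381 K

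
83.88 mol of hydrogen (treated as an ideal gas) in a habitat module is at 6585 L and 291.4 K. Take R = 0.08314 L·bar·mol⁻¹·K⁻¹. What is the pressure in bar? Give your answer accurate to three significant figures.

P ≈ 0.309 bar

PV = nRT ⇒ P = nRT/V = (83.88 × 0.08314 × 291.4) / 6585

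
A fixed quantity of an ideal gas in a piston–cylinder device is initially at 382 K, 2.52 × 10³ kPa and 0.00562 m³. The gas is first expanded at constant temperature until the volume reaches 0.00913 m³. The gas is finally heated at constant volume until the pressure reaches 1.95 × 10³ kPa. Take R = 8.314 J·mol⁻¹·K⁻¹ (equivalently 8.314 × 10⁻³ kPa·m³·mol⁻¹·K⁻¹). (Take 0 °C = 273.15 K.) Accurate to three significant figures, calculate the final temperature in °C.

T₃ ≈ 207 °C

T constant ⇒ Boyle's law P V = const: T₂ = T₁; P₂ = P₁·(V₁/V₂) = 1551 kPa.
V constant ⇒ P ∝ T: V₃ = V₂; T₃ = T₂·(P₃/P₂) = 480.2 K.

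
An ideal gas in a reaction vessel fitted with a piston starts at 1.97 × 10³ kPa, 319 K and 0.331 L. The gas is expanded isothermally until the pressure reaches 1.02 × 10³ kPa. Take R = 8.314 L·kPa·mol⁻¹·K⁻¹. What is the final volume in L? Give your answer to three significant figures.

Isothermal, so P V is constant: T₂ = T₁; V₂ = V₁·(P₁/P₂) = 0.6393 L.

V₂ ≈ 0.639 L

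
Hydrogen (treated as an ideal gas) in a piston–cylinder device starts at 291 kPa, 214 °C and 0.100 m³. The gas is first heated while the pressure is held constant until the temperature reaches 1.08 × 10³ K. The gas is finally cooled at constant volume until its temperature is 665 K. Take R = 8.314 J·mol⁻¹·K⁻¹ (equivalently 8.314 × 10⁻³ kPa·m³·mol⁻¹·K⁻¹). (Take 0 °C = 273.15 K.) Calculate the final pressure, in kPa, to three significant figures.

P₃ ≈ 179 kPa

Convert: T₁ = 487.1 K.
P constant ⇒ V ∝ T: P₂ = P₁; V₂ = V₁·(T₂/T₁) = 0.2217 m³.
V constant ⇒ P ∝ T: V₃ = V₂; P₃ = P₂·(T₃/T₂) = 179.2 kPa.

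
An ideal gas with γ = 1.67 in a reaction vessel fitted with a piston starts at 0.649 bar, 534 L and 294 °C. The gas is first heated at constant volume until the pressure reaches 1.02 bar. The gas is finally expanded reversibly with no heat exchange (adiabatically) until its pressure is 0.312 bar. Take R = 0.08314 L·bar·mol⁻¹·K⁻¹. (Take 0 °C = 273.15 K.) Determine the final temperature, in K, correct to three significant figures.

Convert: T₁ = 567.1 K.
V constant ⇒ P ∝ T: V₂ = V₁; T₂ = T₁·(P₂/P₁) = 891.4 K.
Reversible adiabatic, γ = 1.67: T₃ = T₂·(P₃/P₂)^((γ−1)/γ) = 554.2 K; V₃ = V₂·(P₂/P₃)^(1/γ) = 1085 L.

T₃ ≈ 554 K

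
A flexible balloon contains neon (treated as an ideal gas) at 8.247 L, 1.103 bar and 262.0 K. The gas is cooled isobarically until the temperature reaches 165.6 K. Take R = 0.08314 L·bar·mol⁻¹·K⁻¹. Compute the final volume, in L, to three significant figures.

Isobaric, so V/T is constant: P₂ = P₁; V₂ = V₁·(T₂/T₁) = 5.213 L.

V₂ ≈ 5.21 L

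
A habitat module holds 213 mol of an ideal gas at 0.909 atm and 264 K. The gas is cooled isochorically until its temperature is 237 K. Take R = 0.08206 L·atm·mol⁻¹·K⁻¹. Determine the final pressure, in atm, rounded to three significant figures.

From PV = nRT: V₁ = nRT₁/P₁ = 5076 L.
V constant ⇒ P ∝ T: V₂ = V₁; P₂ = P₁·(T₂/T₁) = 0.8160 atm.

P₂ ≈ 0.816 atm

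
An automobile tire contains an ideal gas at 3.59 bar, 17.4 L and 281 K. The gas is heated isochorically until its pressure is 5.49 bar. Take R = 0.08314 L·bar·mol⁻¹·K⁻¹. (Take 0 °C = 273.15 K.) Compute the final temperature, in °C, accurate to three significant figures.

V constant ⇒ P ∝ T: V₂ = V₁; T₂ = T₁·(P₂/P₁) = 429.7 K.

T₂ ≈ 157 °C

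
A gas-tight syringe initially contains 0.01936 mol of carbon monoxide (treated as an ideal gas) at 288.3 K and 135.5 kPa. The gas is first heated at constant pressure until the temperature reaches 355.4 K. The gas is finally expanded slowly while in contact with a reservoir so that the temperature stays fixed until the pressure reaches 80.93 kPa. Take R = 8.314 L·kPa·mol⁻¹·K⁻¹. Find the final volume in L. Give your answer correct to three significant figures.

V₃ ≈ 0.707 L

From PV = nRT: V₁ = nRT₁/P₁ = 0.3425 L.
P constant ⇒ V ∝ T: P₂ = P₁; V₂ = V₁·(T₂/T₁) = 0.4222 L.
T constant ⇒ Boyle's law P V = const: T₃ = T₂; V₃ = V₂·(P₂/P₃) = 0.7068 L.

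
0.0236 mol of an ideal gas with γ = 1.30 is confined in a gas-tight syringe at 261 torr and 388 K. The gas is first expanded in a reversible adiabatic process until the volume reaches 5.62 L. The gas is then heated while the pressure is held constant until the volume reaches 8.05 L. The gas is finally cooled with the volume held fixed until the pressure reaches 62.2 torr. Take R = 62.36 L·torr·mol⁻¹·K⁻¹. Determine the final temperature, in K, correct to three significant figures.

T₄ ≈ 340 K

From PV = nRT: V₁ = nRT₁/P₁ = 2.188 L.
Reversible adiabatic, γ = 1.30: T₂ = T₁·(V₁/V₂)^(γ−1) = 292.4 K; P₂ = P₁·(V₁/V₂)^γ = 76.56 torr.
Isobaric, so V/T is constant: P₃ = P₂; T₃ = T₂·(V₃/V₂) = 418.8 K.
Isochoric, so P/T is constant: V₄ = V₃; T₄ = T₃·(P₄/P₃) = 340.2 K.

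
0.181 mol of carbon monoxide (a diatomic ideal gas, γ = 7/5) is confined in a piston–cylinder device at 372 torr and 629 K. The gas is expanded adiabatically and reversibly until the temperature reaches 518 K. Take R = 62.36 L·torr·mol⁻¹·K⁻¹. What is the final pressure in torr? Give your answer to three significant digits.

From PV = nRT: V₁ = nRT₁/P₁ = 19.09 L.
Adiabatic (γ = 7/5), T V^(γ−1) and P V^γ constant: P₂ = P₁·(T₂/T₁)^(γ/(γ−1)) = 188.5 torr; V₂ = V₁·(T₁/T₂)^(1/(γ−1)) = 31.01 L.

P₂ ≈ 189 torr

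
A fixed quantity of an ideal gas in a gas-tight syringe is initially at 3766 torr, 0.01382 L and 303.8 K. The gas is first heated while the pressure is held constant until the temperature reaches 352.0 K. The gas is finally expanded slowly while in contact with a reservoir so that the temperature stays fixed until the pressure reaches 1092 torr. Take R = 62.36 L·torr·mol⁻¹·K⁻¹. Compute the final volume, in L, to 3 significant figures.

V₃ ≈ 0.0552 L

Isobaric, so V/T is constant: P₂ = P₁; V₂ = V₁·(T₂/T₁) = 0.01601 L.
Isothermal, so P V is constant: T₃ = T₂; V₃ = V₂·(P₂/P₃) = 0.05522 L.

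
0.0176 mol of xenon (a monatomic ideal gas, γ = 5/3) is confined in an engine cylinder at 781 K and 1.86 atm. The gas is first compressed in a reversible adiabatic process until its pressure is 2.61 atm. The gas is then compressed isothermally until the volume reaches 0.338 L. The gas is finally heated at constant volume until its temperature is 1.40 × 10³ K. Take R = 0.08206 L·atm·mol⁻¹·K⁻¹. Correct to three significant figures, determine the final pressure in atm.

From PV = nRT: V₁ = nRT₁/P₁ = 0.6064 L.
Adiabatic (γ = 5/3), T V^(γ−1) and P V^γ constant: T₂ = T₁·(P₂/P₁)^((γ−1)/γ) = 894.3 K; V₂ = V₁·(P₁/P₂)^(1/γ) = 0.4949 L.
Isothermal, so P V is constant: T₃ = T₂; P₃ = P₂·(V₂/V₃) = 3.821 atm.
Isochoric, so P/T is constant: V₄ = V₃; P₄ = P₃·(T₄/T₃) = 5.982 atm.

P₄ ≈ 5.98 atm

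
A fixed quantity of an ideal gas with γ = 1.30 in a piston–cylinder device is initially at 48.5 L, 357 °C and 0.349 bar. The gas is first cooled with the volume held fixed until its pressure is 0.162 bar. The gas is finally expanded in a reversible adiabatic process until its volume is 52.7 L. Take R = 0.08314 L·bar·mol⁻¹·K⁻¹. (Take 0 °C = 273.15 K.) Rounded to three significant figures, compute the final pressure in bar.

Convert: T₁ = 630.1 K.
Isochoric, so P/T is constant: V₂ = V₁; T₂ = T₁·(P₂/P₁) = 292.5 K.
Adiabatic (γ = 1.30), T V^(γ−1) and P V^γ constant: T₃ = T₂·(V₂/V₃)^(γ−1) = 285.3 K; P₃ = P₂·(V₂/V₃)^γ = 0.1454 bar.

P₃ ≈ 0.145 bar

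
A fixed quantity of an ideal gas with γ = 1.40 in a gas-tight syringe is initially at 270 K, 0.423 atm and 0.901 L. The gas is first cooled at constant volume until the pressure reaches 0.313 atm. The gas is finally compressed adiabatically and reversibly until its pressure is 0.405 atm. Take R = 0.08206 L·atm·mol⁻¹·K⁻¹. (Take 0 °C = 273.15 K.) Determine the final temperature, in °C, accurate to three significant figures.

T₃ ≈ -58.1 °C

Isochoric, so P/T is constant: V₂ = V₁; T₂ = T₁·(P₂/P₁) = 199.8 K.
Reversible adiabatic, γ = 1.40: T₃ = T₂·(P₃/P₂)^((γ−1)/γ) = 215.1 K; V₃ = V₂·(P₂/P₃)^(1/γ) = 0.7495 L.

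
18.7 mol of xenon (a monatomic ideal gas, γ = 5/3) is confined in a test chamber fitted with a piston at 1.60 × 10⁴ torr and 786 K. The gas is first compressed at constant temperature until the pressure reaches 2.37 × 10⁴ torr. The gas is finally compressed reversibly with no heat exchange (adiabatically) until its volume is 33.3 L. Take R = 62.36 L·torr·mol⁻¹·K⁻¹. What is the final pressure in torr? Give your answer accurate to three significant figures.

P₃ ≈ 3.04e+04 torr

From PV = nRT: V₁ = nRT₁/P₁ = 57.29 L.
T constant ⇒ Boyle's law P V = const: T₂ = T₁; V₂ = V₁·(P₁/P₂) = 38.67 L.
Reversible adiabatic, γ = 5/3: T₃ = T₂·(V₂/V₃)^(γ−1) = 868.4 K; P₃ = P₂·(V₂/V₃)^γ = 3.041e+04 torr.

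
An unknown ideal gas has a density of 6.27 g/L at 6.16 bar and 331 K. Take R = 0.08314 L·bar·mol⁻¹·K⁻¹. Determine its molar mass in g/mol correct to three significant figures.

M ≈ 28.0 g/mol

ρ = PM/(RT) ⇒ M = ρRT/P = (6.27 × 0.08314 × 331.0) / 6.16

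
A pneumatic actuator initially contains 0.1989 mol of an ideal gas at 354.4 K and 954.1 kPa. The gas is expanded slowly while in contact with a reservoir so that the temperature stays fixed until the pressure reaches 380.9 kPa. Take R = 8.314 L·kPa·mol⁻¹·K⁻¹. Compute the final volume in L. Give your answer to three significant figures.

From PV = nRT: V₁ = nRT₁/P₁ = 0.6142 L.
Isothermal, so P V is constant: T₂ = T₁; V₂ = V₁·(P₁/P₂) = 1.539 L.

V₂ ≈ 1.54 L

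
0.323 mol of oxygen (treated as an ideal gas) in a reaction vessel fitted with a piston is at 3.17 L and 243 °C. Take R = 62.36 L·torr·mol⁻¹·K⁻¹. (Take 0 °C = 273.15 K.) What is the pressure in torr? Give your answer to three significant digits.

Convert: T = 516.15 K.
PV = nRT ⇒ P = nRT/V = (0.323 × 62.36 × 516.15) / 3.17

P ≈ 3.28e+03 torr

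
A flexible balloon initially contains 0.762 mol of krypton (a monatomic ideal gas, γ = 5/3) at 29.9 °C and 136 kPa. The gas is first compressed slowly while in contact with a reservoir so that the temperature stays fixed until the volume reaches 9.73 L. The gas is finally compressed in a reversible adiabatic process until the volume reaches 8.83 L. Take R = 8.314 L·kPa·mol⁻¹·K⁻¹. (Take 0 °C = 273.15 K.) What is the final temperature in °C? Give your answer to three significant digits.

T₃ ≈ 50.2 °C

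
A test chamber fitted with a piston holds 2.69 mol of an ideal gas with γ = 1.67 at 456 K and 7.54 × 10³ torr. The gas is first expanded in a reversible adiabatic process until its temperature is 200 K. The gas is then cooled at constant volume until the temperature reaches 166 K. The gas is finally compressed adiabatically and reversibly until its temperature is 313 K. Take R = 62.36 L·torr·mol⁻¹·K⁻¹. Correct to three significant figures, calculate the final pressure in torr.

From PV = nRT: V₁ = nRT₁/P₁ = 10.14 L.
Reversible adiabatic, γ = 1.67: P₂ = P₁·(T₂/T₁)^(γ/(γ−1)) = 966.5 torr; V₂ = V₁·(T₁/T₂)^(1/(γ−1)) = 34.71 L.
V constant ⇒ P ∝ T: V₃ = V₂; P₃ = P₂·(T₃/T₂) = 802.2 torr.
Reversible adiabatic, γ = 1.67: P₄ = P₃·(T₄/T₃)^(γ/(γ−1)) = 3898 torr; V₄ = V₃·(T₃/T₄)^(1/(γ−1)) = 13.47 L.

P₄ ≈ 3.90e+03 torr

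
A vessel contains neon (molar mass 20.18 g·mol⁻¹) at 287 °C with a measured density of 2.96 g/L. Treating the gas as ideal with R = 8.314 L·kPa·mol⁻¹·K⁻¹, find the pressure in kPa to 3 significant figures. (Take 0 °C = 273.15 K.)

P ≈ 683 kPa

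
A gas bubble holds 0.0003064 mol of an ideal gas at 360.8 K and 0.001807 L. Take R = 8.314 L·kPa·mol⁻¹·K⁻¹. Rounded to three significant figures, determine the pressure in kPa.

PV = nRT ⇒ P = nRT/V = (0.0003064 × 8.314 × 360.8) / 0.001807

P ≈ 509 kPa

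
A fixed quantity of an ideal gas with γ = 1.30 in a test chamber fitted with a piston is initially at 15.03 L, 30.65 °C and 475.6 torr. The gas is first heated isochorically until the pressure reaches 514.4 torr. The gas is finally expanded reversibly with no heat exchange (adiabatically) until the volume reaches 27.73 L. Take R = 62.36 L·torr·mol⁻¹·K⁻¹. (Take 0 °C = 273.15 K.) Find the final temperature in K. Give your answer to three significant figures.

T₃ ≈ 273 K

Convert: T₁ = 303.8 K.
V constant ⇒ P ∝ T: V₂ = V₁; T₂ = T₁·(P₂/P₁) = 328.6 K.
Adiabatic (γ = 1.30), T V^(γ−1) and P V^γ constant: T₃ = T₂·(V₂/V₃)^(γ−1) = 273.4 K; P₃ = P₂·(V₂/V₃)^γ = 232.0 torr.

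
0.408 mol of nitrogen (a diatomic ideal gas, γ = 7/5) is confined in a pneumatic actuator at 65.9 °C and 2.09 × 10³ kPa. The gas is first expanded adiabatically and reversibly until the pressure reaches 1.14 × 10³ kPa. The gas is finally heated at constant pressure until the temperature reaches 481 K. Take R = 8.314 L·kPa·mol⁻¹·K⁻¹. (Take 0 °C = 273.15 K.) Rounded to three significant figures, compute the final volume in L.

V₃ ≈ 1.43 L

Convert: T₁ = 339.0 K.
From PV = nRT: V₁ = nRT₁/P₁ = 0.5503 L.
Reversible adiabatic, γ = 7/5: T₂ = T₁·(P₂/P₁)^((γ−1)/γ) = 285.1 K; V₂ = V₁·(P₁/P₂)^(1/γ) = 0.8484 L.
Isobaric, so V/T is constant: P₃ = P₂; V₃ = V₂·(T₃/T₂) = 1.431 L.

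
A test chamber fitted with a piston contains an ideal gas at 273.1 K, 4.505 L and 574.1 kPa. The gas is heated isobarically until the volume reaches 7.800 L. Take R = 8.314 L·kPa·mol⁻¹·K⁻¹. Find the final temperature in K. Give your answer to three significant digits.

T₂ ≈ 473 K

P constant ⇒ V ∝ T: P₂ = P₁; T₂ = T₁·(V₂/V₁) = 472.8 K.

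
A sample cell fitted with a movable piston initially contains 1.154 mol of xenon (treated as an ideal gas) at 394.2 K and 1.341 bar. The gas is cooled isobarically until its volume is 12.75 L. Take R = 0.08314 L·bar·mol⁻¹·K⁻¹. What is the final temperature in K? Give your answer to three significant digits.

From PV = nRT: V₁ = nRT₁/P₁ = 28.20 L.
Isobaric, so V/T is constant: P₂ = P₁; T₂ = T₁·(V₂/V₁) = 178.2 K.

T₂ ≈ 178 K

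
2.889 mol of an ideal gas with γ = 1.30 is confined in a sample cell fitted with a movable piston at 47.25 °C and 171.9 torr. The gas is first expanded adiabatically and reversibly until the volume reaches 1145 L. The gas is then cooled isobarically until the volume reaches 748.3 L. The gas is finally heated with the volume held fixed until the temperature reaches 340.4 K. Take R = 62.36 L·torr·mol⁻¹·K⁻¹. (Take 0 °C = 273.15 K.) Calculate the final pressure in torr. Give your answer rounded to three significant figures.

Convert: T₁ = 320.4 K.
From PV = nRT: V₁ = nRT₁/P₁ = 335.8 L.
Reversible adiabatic, γ = 1.30: T₂ = T₁·(V₁/V₂)^(γ−1) = 221.8 K; P₂ = P₁·(V₁/V₂)^γ = 34.89 torr.
Isobaric, so V/T is constant: P₃ = P₂; T₃ = T₂·(V₃/V₂) = 144.9 K.
Isochoric, so P/T is constant: V₄ = V₃; P₄ = P₃·(T₄/T₃) = 81.95 torr.

P₄ ≈ 82.0 torr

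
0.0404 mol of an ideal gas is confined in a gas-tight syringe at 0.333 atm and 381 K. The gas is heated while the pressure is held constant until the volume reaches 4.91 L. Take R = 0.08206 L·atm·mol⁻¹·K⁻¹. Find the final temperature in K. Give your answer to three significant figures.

T₂ ≈ 493 K

From PV = nRT: V₁ = nRT₁/P₁ = 3.793 L.
P constant ⇒ V ∝ T: P₂ = P₁; T₂ = T₁·(V₂/V₁) = 493.2 K.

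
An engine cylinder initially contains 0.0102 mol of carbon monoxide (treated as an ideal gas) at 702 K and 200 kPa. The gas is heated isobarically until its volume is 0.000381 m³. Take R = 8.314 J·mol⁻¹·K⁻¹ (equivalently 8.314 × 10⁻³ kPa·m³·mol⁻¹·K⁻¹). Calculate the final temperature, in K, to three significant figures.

T₂ ≈ 899 K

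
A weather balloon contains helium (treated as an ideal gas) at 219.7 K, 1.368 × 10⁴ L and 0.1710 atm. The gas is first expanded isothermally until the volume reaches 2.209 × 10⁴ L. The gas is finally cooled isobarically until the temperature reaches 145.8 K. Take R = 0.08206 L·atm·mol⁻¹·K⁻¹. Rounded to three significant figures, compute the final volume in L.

V₃ ≈ 1.47e+04 L

T constant ⇒ Boyle's law P V = const: T₂ = T₁; P₂ = P₁·(V₁/V₂) = 0.1059 atm.
P constant ⇒ V ∝ T: P₃ = P₂; V₃ = V₂·(T₃/T₂) = 1.466e+04 L.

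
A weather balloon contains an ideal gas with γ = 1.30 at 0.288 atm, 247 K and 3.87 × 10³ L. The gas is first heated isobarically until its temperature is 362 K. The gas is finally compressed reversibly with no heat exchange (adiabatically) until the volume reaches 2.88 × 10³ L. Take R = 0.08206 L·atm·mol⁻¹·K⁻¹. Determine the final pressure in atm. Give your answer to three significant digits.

P₃ ≈ 0.695 atm

P constant ⇒ V ∝ T: P₂ = P₁; V₂ = V₁·(T₂/T₁) = 5672 L.
Adiabatic (γ = 1.30), T V^(γ−1) and P V^γ constant: T₃ = T₂·(V₂/V₃)^(γ−1) = 443.6 K; P₃ = P₂·(V₂/V₃)^γ = 0.6951 atm.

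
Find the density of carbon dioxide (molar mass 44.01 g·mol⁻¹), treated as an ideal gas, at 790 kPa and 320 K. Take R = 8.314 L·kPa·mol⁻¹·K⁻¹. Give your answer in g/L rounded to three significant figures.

ρ ≈ 13.1 g/L

ρ = PM/(RT) = (790 × 44.01) / (8.314 × 320.0)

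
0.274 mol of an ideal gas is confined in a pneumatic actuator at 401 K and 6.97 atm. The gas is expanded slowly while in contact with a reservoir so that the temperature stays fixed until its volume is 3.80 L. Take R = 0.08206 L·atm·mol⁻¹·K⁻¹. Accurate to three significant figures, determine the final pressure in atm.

P₂ ≈ 2.37 atm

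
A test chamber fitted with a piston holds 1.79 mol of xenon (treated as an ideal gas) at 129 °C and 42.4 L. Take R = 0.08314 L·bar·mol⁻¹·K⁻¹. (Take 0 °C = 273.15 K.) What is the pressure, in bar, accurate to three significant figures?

Convert: T = 402.15 K.
PV = nRT ⇒ P = nRT/V = (1.79 × 0.08314 × 402.15) / 42.4

P ≈ 1.41 bar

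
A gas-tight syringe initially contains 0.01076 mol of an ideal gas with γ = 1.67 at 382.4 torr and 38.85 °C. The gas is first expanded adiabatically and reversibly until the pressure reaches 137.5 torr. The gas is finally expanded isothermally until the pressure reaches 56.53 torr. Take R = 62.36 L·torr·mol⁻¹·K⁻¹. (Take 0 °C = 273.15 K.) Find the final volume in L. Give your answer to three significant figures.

V₃ ≈ 2.46 L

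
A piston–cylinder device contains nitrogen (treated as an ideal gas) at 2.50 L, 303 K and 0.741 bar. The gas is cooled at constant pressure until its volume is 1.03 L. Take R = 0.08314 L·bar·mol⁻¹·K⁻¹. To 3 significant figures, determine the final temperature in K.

Isobaric, so V/T is constant: P₂ = P₁; T₂ = T₁·(V₂/V₁) = 124.8 K.

T₂ ≈ 125 K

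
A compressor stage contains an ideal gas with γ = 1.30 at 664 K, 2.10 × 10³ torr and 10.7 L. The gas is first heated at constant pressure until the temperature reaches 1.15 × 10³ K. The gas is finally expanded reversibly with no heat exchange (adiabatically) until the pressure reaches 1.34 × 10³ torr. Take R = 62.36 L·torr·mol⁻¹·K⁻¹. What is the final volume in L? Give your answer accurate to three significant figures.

Isobaric, so V/T is constant: P₂ = P₁; V₂ = V₁·(T₂/T₁) = 18.53 L.
Adiabatic (γ = 1.30), T V^(γ−1) and P V^γ constant: T₃ = T₂·(P₃/P₂)^((γ−1)/γ) = 1037 K; V₃ = V₂·(P₂/P₃)^(1/γ) = 26.18 L.

V₃ ≈ 26.2 L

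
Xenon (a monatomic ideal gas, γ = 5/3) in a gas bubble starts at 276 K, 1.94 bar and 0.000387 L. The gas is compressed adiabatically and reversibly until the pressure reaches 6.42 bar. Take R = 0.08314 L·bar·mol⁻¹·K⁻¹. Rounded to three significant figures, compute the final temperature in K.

T₂ ≈ 445 K

Reversible adiabatic, γ = 5/3: T₂ = T₁·(P₂/P₁)^((γ−1)/γ) = 445.5 K; V₂ = V₁·(P₁/P₂)^(1/γ) = 0.0001887 L.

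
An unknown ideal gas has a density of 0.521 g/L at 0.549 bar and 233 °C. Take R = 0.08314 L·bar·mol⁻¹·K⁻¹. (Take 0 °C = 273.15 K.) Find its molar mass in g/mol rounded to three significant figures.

ρ = PM/(RT) ⇒ M = ρRT/P = (0.521 × 0.08314 × 506.1) / 0.549

M ≈ 39.9 g/mol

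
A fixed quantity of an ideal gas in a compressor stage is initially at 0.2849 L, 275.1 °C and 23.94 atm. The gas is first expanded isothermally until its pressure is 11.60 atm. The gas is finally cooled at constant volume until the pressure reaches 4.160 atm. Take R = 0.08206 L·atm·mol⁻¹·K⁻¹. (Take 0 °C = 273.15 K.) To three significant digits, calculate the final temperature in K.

T₃ ≈ 197 K

Convert: T₁ = 548.2 K.
T constant ⇒ Boyle's law P V = const: T₂ = T₁; V₂ = V₁·(P₁/P₂) = 0.5880 L.
V constant ⇒ P ∝ T: V₃ = V₂; T₃ = T₂·(P₃/P₂) = 196.6 K.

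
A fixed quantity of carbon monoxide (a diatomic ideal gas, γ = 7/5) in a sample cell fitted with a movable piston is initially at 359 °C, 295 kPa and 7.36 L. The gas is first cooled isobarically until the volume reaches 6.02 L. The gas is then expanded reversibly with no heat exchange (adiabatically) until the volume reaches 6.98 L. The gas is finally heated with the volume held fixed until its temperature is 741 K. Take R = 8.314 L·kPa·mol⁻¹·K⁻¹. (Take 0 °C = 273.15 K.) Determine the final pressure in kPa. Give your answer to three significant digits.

P₄ ≈ 365 kPa

Convert: T₁ = 632.1 K.
Isobaric, so V/T is constant: P₂ = P₁; T₂ = T₁·(V₂/V₁) = 517.1 K.
Reversible adiabatic, γ = 7/5: T₃ = T₂·(V₂/V₃)^(γ−1) = 487.3 K; P₃ = P₂·(V₂/V₃)^γ = 239.8 kPa.
V constant ⇒ P ∝ T: V₄ = V₃; P₄ = P₃·(T₄/T₃) = 364.6 kPa.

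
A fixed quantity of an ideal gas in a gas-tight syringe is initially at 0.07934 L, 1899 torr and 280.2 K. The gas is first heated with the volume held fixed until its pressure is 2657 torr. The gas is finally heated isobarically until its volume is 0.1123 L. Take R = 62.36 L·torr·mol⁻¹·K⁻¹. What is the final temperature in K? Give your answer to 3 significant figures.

Isochoric, so P/T is constant: V₂ = V₁; T₂ = T₁·(P₂/P₁) = 392.0 K.
P constant ⇒ V ∝ T: P₃ = P₂; T₃ = T₂·(V₃/V₂) = 554.9 K.

T₃ ≈ 555 K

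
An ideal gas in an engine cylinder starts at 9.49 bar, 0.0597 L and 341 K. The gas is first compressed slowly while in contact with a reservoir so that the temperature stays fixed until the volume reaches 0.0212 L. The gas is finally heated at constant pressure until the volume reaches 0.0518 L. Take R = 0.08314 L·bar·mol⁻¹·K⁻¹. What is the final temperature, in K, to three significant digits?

T₃ ≈ 833 K

T constant ⇒ Boyle's law P V = const: T₂ = T₁; P₂ = P₁·(V₁/V₂) = 26.72 bar.
P constant ⇒ V ∝ T: P₃ = P₂; T₃ = T₂·(V₃/V₂) = 833.2 K.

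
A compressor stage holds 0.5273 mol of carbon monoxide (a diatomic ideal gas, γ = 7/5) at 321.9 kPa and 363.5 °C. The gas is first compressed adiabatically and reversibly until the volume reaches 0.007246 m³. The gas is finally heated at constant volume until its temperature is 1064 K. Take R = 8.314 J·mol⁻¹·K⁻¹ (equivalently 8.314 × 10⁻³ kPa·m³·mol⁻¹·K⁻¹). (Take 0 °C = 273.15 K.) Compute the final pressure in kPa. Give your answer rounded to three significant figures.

P₃ ≈ 644 kPa

Convert: T₁ = 636.6 K.
From PV = nRT: V₁ = nRT₁/P₁ = 0.008671 m³.
Adiabatic (γ = 7/5), T V^(γ−1) and P V^γ constant: T₂ = T₁·(V₁/V₂)^(γ−1) = 684.0 K; P₂ = P₁·(V₁/V₂)^γ = 413.9 kPa.
Isochoric, so P/T is constant: V₃ = V₂; P₃ = P₂·(T₃/T₂) = 643.7 kPa.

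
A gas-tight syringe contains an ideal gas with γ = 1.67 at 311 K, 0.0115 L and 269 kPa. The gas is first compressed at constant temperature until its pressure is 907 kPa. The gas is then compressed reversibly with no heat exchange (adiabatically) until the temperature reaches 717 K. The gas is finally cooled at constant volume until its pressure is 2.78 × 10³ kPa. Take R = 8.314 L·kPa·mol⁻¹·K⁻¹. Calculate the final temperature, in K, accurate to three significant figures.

T₄ ≈ 274 K

T constant ⇒ Boyle's law P V = const: T₂ = T₁; V₂ = V₁·(P₁/P₂) = 0.003411 L.
Adiabatic (γ = 1.67), T V^(γ−1) and P V^γ constant: P₃ = P₂·(T₃/T₂)^(γ/(γ−1)) = 7274 kPa; V₃ = V₂·(T₂/T₃)^(1/(γ−1)) = 0.0009804 L.
Isochoric, so P/T is constant: V₄ = V₃; T₄ = T₃·(P₄/P₃) = 274.0 K.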